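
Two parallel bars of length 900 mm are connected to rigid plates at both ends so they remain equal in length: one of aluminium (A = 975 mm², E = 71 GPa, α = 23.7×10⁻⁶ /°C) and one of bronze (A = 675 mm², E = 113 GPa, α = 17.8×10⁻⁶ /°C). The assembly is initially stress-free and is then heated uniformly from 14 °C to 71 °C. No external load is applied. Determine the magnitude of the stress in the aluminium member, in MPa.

σ ≈ 12.5 MPa (compressive)

Equilibrium of a rigid end plate with no external load gives equal and opposite internal forces ±P in the two members. Since α_{aluminium} > α_{bronze}, heating drives the aluminium into compression and the bronze into tension.
Compatibility of the two members (thermal + elastic change equal): (α₁ − α₂)ΔT = P·[1/(A₁E₁) + 1/(A₂E₂)].
|α₁ − α₂|·ΔT = 5.9×10⁻⁶ × 57 = 0.0003363.
1/(A₁E₁) + 1/(A₂E₂) = 1/(975×71×10³) + 1/(675×113×10³) = 2.756×10⁻⁸ N⁻¹.
P = 0.0003363 / 2.756×10⁻⁸ = 12200 N = 12.2 kN.
σ_{aluminium} = P/A₁ = 12200/975 = 12.52 MPa, compressive.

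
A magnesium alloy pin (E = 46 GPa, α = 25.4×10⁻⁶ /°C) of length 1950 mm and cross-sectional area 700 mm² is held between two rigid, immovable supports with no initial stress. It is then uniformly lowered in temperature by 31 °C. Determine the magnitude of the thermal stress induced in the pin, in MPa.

σ ≈ 36.2 MPa (tensile)

The supports are rigid, so the total axial strain is zero. The restrained thermal strain is ε = αΔT = 25.4×10⁻⁶ × 31 = 787.4×10⁻⁶.
The stress required to suppress this strain is σ = Eε = 46×10³ × 787.4×10⁻⁶ = 36.22 MPa, tensile since the pin is trying to contract.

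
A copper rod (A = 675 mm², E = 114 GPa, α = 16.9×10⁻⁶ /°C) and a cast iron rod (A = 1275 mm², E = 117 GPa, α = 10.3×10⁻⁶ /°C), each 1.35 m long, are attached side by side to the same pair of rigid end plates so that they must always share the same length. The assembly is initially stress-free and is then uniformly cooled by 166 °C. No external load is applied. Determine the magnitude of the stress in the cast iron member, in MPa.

σ ≈ 43.6 MPa (compressive)

Equilibrium of a rigid end plate with no external load gives equal and opposite internal forces ±P in the two members. Since α_{copper} > α_{cast iron}, cooling drives the copper into tension and the cast iron into compression.
Compatibility of the two members (thermal + elastic change equal): (α₁ − α₂)ΔT = P·[1/(A₁E₁) + 1/(A₂E₂)].
|α₁ − α₂|·ΔT = 6.6×10⁻⁶ × 166 = 0.001096.
1/(A₁E₁) + 1/(A₂E₂) = 1/(675×114×10³) + 1/(1275×117×10³) = 1.97×10⁻⁸ N⁻¹.
P = 0.001096 / 1.97×10⁻⁸ = 55620 N = 55.62 kN.
σ_{cast iron} = P/A₂ = 55620/1275 = 43.62 MPa, compressive.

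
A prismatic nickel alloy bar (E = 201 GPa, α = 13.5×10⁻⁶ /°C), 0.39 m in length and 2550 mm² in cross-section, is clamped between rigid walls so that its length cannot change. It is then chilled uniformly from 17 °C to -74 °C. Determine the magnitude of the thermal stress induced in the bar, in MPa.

σ ≈ 247 MPa (tensile)

The supports are rigid, so the total axial strain is zero. The restrained thermal strain is ε = αΔT = 13.5×10⁻⁶ × 91 = 1228.5×10⁻⁶.
The stress required to suppress this strain is σ = Eε = 201×10³ × 1228.5×10⁻⁶ = 246.9 MPa, tensile since the bar is trying to contract.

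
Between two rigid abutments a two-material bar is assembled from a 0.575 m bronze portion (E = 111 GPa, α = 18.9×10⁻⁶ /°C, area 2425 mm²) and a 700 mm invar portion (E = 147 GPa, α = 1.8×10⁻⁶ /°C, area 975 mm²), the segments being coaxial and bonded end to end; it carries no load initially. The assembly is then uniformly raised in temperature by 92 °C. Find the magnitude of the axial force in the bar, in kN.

P ≈ 159 kN (compressive)

Free thermal expansion of the whole bar: Σ αᵢΔT Lᵢ = 18.9×10⁻⁶×92×575 + 1.8×10⁻⁶×92×700 = 1.116 mm.
The walls prevent any net length change, so an axial force P (same in every segment) develops. Compatibility: P · Σ Lᵢ/(AᵢEᵢ) = δ_free.
Σ Lᵢ/(AᵢEᵢ) = 575/(2425×111×10³) + 700/(975×147×10³) = 7.02×10⁻⁶ mm/N.
P = 1.116 / 7.02×10⁻⁶ = 158900 N = 158.9 kN, compressive.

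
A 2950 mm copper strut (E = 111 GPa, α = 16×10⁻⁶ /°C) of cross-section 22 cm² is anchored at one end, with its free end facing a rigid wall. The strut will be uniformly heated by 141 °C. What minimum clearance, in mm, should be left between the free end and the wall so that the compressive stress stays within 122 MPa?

With no wall the strut would lengthen by αΔT L = 16×10⁻⁶ × 141 × 2950 = 6.655 mm.
A stress of 122 MPa corresponds to the wall pushing the strut back by σL/E = 122×2950/(111×10³) = 3.242 mm.
So the gap has to take up the difference, g_min = δ_free − σL/E = 6.655 − 3.242 = 3.413 mm.

g ≈ 3.41 mm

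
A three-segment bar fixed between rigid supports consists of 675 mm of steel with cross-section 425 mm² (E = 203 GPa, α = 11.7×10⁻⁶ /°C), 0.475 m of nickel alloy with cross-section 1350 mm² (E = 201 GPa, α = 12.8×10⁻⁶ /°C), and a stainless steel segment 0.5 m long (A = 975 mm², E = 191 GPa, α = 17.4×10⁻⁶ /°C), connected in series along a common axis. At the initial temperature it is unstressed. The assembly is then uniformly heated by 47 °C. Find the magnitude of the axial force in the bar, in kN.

P ≈ 86.9 kN (compressive)

With the walls removed the bar would change length by δ_free = Σ αᵢΔT Lᵢ = 11.7×10⁻⁶×47×675 + 12.8×10⁻⁶×47×475 + 17.4×10⁻⁶×47×500 = 1.066 mm.
The walls prevent any net length change, so an axial force P (same in every segment) develops. Compatibility: P · Σ Lᵢ/(AᵢEᵢ) = δ_free.
Σ Lᵢ/(AᵢEᵢ) = 675/(425×203×10³) + 475/(1350×201×10³) + 500/(975×191×10³) = 1.226×10⁻⁵ mm/N.
So P = 1.066 / 1.226×10⁻⁵ = 86.94 kN, compressive.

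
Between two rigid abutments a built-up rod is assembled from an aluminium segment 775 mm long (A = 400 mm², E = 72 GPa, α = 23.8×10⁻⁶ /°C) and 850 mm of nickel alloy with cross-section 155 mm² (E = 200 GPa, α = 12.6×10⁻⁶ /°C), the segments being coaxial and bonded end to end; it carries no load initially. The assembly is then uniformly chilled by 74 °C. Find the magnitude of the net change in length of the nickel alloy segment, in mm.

|ΔL| ≈ 0.296 mm

If the supports were absent, the total length change would be Σ αᵢΔT Lᵢ = 23.8×10⁻⁶×74×775 + 12.6×10⁻⁶×74×850 = 2.157 mm.
The walls prevent any net length change, so an axial force P (same in every segment) develops. Compatibility: P · Σ Lᵢ/(AᵢEᵢ) = δ_free.
The series flexibility is Σ Lᵢ/(AᵢEᵢ) = 775/(400×72×10³) + 850/(155×200×10³) = 5.433×10⁻⁵ mm/N.
Hence P = δ_free / Σ(L/AE) = 2.157/5.433×10⁻⁵ = 39.71 kN (tensile).
For the nickel alloy segment, free thermal change = 12.6×10⁻⁶×74×850 = 0.7925 mm and elastic change from P = 39710×850/(155×200×10³) = 1.089 mm; these oppose, so the net change is 0.296 mm (segment lengthens).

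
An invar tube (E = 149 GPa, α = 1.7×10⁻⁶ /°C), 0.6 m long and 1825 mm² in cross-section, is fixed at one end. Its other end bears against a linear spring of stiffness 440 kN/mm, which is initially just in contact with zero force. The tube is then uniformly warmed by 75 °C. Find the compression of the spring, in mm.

The unrestrained thermal change is αΔT L = 1.7×10⁻⁶ × 75 × 600 = 0.0765 mm.
With a force P in the spring, the elastic change of the tube is PL/(AE) and that of the spring is P/k; compatibility requires their sum to equal δ_free.
So P = δ_free / [L/(AE) + 1/k] = 0.0765 / [ 600/(1825×149×10³) + 1/(440×10³) ].
P = 0.0765 / 4.479×10⁻⁶ = 17080 N.
Spring compression = P/k = 17080/(440×10³) = 0.03882 mm.

δ ≈ 0.0388 mm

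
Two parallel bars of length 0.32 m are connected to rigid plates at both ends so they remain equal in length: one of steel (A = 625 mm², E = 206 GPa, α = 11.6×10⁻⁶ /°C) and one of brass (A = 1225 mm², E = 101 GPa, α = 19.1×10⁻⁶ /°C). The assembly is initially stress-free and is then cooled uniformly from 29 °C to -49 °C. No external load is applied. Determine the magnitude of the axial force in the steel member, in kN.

P ≈ 36.9 kN (compressive in the steel)

The brass has the larger α, so on cooling it would change length more than the steel if both were free. The rigid plates force a common final length, so the brass is put into tension and the steel into compression, with equal and opposite forces P (no external load).
Setting the final lengths equal and cancelling L: (α₁ − α₂)ΔT = P/(A₁E₁) + P/(A₂E₂).
|α₁ − α₂|·ΔT = 7.5×10⁻⁶ × 78 = 0.000585.
1/(A₁E₁) + 1/(A₂E₂) = 1/(625×206×10³) + 1/(1225×101×10³) = 1.585×10⁻⁸ N⁻¹.
So P = 0.000585 / 1.585×10⁻⁸ = 36.91 kN.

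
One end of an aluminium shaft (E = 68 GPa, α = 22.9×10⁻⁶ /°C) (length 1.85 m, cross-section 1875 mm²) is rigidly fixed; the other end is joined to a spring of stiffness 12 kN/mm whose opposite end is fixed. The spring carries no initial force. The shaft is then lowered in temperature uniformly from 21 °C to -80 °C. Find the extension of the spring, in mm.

δ ≈ 3.64 mm

If the spring were absent the shaft would shorten by αΔT L = 22.9×10⁻⁶ × 101 × 1850 = 4.279 mm.
Let P be the tensile force in the spring. The shaft extends elastically by PL/(AE) and the spring stretches by P/k; together these equal δ_free.
P [ L/(AE) + 1/k ] = δ_free → P [ 1850/(1875×68×10³) + 1/(12×10³) ] = 4.279.
P = 4.279 / 9.784×10⁻⁵ = 43730 N.
Spring extension = P/k = 43730/(12×10³) = 3.644 mm.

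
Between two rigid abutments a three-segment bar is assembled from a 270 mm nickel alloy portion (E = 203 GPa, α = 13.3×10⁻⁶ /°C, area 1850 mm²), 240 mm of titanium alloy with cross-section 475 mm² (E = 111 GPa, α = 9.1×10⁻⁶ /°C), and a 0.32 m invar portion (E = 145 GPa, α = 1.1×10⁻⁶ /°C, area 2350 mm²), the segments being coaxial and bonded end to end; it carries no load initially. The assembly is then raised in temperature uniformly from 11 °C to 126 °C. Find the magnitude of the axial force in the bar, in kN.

P ≈ 113 kN (compressive)

With the walls removed the bar would change length by δ_free = Σ αᵢΔT Lᵢ = 13.3×10⁻⁶×115×270 + 9.1×10⁻⁶×115×240 + 1.1×10⁻⁶×115×320 = 0.7046 mm.
The rigid supports impose zero overall length change; the single axial force P common to all segments must satisfy P Σ Lᵢ/(AᵢEᵢ) = δ_free.
The series flexibility is Σ Lᵢ/(AᵢEᵢ) = 270/(1850×203×10³) + 240/(475×111×10³) + 320/(2350×145×10³) = 6.21×10⁻⁶ mm/N.
Hence P = δ_free / Σ(L/AE) = 0.7046/6.21×10⁻⁶ = 113.5 kN (compressive).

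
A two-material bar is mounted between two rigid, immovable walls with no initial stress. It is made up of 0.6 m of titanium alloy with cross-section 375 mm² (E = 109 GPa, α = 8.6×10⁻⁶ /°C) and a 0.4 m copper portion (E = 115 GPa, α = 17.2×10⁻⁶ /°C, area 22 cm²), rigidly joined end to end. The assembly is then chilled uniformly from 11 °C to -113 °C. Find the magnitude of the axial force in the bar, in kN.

Free thermal contraction of the whole bar: Σ αᵢΔT Lᵢ = 8.6×10⁻⁶×124×600 + 17.2×10⁻⁶×124×400 = 1.493 mm.
Since the ends are fixed, an axial force P builds up, equal in every segment, with P · Σ Lᵢ/(AᵢEᵢ) = δ_free.
The series flexibility is Σ Lᵢ/(AᵢEᵢ) = 600/(375×109×10³) + 400/(2200×115×10³) = 1.626×10⁻⁵ mm/N.
P = 1.493 / 1.626×10⁻⁵ = 91820 N = 91.82 kN, tensile.

P ≈ 91.8 kN (tensile)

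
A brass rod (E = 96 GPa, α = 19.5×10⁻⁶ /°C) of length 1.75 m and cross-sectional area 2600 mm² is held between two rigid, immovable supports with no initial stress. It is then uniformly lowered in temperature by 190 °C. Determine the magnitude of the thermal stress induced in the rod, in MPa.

σ ≈ 356 MPa (tensile)

The supports are rigid, so the total axial strain is zero. The restrained thermal strain is ε = αΔT = 19.5×10⁻⁶ × 190 = 3705×10⁻⁶.
σ = EαΔT = 96×10³ × 19.5×10⁻⁶ × 190 = 355.7 MPa (tensile; the rod is trying to contract).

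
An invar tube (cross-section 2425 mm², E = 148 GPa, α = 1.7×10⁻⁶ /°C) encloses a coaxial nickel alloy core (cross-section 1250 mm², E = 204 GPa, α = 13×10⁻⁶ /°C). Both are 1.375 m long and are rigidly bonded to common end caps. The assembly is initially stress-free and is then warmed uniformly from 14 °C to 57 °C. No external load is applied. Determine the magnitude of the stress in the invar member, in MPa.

Both members must finish at the same length. With the larger α, the nickel alloy tends to over-expand; the plates restrain it, putting the nickel alloy in compression and the invar in tension. With no external load the two internal forces are equal and opposite, magnitude P.
Equating the net (thermal + elastic) strains gives |α₁ − α₂|·ΔT = P·[1/(A₁E₁) + 1/(A₂E₂)].
|α₁ − α₂|·ΔT = 11.3×10⁻⁶ × 43 = 0.0004859.
1/(A₁E₁) + 1/(A₂E₂) = 1/(2425×148×10³) + 1/(1250×204×10³) = 6.708×10⁻⁹ N⁻¹.
So P = 0.0004859 / 6.708×10⁻⁹ = 72.44 kN.
σ_{invar} = P/A₁ = 72440/2425 = 29.87 MPa, tensile.

σ ≈ 29.9 MPa (tensile)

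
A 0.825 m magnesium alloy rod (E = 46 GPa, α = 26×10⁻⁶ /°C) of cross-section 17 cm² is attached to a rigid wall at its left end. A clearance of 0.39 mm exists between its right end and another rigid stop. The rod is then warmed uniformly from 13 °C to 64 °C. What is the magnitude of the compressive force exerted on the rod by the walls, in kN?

If the wall were absent the rod would grow by αΔT L = 26×10⁻⁶ × 51 × 825 = 1.094 mm.
After closing the 0.39 mm clearance, 1.094 − 0.39 = 0.7039 mm of expansion remains to be suppressed by the wall.
So σ = E(δ_free − g)/L = 46×10³ × 0.7039/825 = 39.25 MPa.
P = σA = 39.25 × 1700 = 66.73 kN.

P ≈ 66.7 kN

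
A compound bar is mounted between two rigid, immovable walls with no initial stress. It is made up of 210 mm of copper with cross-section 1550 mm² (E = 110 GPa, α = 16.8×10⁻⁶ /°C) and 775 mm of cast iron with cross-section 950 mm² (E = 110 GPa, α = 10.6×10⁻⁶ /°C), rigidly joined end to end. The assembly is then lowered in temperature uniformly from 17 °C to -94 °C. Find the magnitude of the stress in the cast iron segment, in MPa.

σ ≈ 159 MPa (tensile)

If the supports were absent, the total length change would be Σ αᵢΔT Lᵢ = 16.8×10⁻⁶×111×210 + 10.6×10⁻⁶×111×775 = 1.303 mm.
The rigid supports impose zero overall length change; the single axial force P common to all segments must satisfy P Σ Lᵢ/(AᵢEᵢ) = δ_free.
Σ Lᵢ/(AᵢEᵢ) = 210/(1550×110×10³) + 775/(950×110×10³) = 8.648×10⁻⁶ mm/N.
Hence P = δ_free / Σ(L/AE) = 1.303/8.648×10⁻⁶ = 150.7 kN (tensile).
σ_{cast iron} = P / A = 150700 / 950 = 158.7 MPa.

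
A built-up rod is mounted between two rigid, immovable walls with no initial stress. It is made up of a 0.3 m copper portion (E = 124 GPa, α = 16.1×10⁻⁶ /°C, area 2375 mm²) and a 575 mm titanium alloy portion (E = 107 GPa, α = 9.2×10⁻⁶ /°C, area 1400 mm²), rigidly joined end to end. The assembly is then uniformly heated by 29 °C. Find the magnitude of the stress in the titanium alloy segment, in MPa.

σ ≈ 43.2 MPa (compressive)

Free thermal expansion of the whole bar: Σ αᵢΔT Lᵢ = 16.1×10⁻⁶×29×300 + 9.2×10⁻⁶×29×575 = 0.2935 mm.
Since the ends are fixed, an axial force P builds up, equal in every segment, with P · Σ Lᵢ/(AᵢEᵢ) = δ_free.
The series flexibility is Σ Lᵢ/(AᵢEᵢ) = 300/(2375×124×10³) + 575/(1400×107×10³) = 4.857×10⁻⁶ mm/N.
Hence P = δ_free / Σ(L/AE) = 0.2935/4.857×10⁻⁶ = 60.42 kN (compressive).
σ_{titanium alloy} = P / A = 60420 / 1400 = 43.16 MPa.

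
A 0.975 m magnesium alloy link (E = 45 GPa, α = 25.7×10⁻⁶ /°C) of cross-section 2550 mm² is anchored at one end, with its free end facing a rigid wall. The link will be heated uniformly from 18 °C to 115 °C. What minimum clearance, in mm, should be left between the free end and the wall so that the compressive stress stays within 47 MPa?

g ≈ 1.41 mm

Free expansion if unrestrained: δ_free = αΔT L = 25.7×10⁻⁶ × 97 × 975 = 2.431 mm.
A stress of 47 MPa corresponds to the wall pushing the link back by σL/E = 47×975/(45×10³) = 1.018 mm.
So the gap has to take up the difference, g_min = δ_free − σL/E = 2.431 − 1.018 = 1.412 mm.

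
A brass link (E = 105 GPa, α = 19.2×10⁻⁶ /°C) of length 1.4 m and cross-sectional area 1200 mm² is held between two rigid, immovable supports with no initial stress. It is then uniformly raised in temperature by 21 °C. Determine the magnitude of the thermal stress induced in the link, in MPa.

σ ≈ 42.3 MPa (compressive)

Because both ends are immovable the net strain is zero, and the suppressed thermal strain is αΔT = 19.2×10⁻⁶ × 21 = 403.2×10⁻⁶.
Hence σ = E·αΔT = 105×10³ × 403.2×10⁻⁶ = 42.34 MPa, compressive.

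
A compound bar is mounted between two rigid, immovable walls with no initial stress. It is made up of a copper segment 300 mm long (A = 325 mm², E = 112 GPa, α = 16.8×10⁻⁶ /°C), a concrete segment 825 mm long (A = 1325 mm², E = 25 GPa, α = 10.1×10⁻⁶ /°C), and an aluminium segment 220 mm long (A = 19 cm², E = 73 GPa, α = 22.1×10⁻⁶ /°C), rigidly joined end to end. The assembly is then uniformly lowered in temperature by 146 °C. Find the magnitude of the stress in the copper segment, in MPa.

σ ≈ 236 MPa (tensile)

Free thermal contraction of the whole bar: Σ αᵢΔT Lᵢ = 16.8×10⁻⁶×146×300 + 10.1×10⁻⁶×146×825 + 22.1×10⁻⁶×146×220 = 2.662 mm.
The walls prevent any net length change, so an axial force P (same in every segment) develops. Compatibility: P · Σ Lᵢ/(AᵢEᵢ) = δ_free.
Σ Lᵢ/(AᵢEᵢ) = 300/(325×112×10³) + 825/(1325×25×10³) + 220/(1900×73×10³) = 3.473×10⁻⁵ mm/N.
P = 2.662 / 3.473×10⁻⁵ = 76650 N = 76.65 kN, tensile.
σ_{copper} = P / A = 76650 / 325 = 235.8 MPa.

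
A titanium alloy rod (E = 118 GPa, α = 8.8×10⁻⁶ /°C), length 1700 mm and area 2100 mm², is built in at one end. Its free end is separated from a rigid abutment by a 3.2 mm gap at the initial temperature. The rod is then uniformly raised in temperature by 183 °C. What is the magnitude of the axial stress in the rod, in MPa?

Unrestrained expansion: δ_free = αΔT L = 8.8×10⁻⁶ × 183 × 1700 = 2.738 mm.
This is smaller than the 3.2 mm clearance, so the rod expands freely without reaching the stop — the stress is zero.

σ ≈ 0 MPa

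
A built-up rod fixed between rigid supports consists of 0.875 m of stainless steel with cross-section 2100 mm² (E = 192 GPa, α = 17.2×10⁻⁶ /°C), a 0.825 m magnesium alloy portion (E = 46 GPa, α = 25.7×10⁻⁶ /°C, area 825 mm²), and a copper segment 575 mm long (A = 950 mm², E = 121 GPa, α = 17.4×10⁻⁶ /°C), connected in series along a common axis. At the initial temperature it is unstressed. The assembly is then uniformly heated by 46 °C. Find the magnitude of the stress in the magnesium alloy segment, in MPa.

If the supports were absent, the total length change would be Σ αᵢΔT Lᵢ = 17.2×10⁻⁶×46×875 + 25.7×10⁻⁶×46×825 + 17.4×10⁻⁶×46×575 = 2.128 mm.
Since the ends are fixed, an axial force P builds up, equal in every segment, with P · Σ Lᵢ/(AᵢEᵢ) = δ_free.
The series flexibility is Σ Lᵢ/(AᵢEᵢ) = 875/(2100×192×10³) + 825/(825×46×10³) + 575/(950×121×10³) = 2.891×10⁻⁵ mm/N.
So P = 2.128 / 2.891×10⁻⁵ = 73.6 kN, compressive.
σ_{magnesium alloy} = P / A = 73600 / 825 = 89.21 MPa.

σ ≈ 89.2 MPa (compressive)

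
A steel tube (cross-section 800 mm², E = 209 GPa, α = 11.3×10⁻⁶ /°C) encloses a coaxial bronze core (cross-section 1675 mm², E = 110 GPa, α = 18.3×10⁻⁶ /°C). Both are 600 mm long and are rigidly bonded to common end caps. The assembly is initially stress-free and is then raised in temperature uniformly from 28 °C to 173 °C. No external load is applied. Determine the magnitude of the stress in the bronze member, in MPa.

The bronze has the larger α, so on heating it would change length more than the steel if both were free. The rigid plates force a common final length, so the bronze is put into compression and the steel into tension, with equal and opposite forces P (no external load).
Equating the net (thermal + elastic) strains gives |α₁ − α₂|·ΔT = P·[1/(A₁E₁) + 1/(A₂E₂)].
|α₁ − α₂|·ΔT = 7×10⁻⁶ × 145 = 0.001015.
1/(A₁E₁) + 1/(A₂E₂) = 1/(800×209×10³) + 1/(1675×110×10³) = 1.141×10⁻⁸ N⁻¹.
So P = 0.001015 / 1.141×10⁻⁸ = 88.97 kN.
σ_{bronze} = P/A₂ = 88970/1675 = 53.12 MPa, compressive.

σ ≈ 53.1 MPa (compressive)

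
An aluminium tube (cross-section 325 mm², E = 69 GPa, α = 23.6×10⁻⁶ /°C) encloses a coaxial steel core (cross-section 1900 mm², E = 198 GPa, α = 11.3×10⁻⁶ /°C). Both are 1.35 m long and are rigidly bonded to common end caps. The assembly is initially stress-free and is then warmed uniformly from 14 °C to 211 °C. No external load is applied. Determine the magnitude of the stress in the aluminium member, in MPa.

Both members must finish at the same length. With the larger α, the aluminium tends to over-expand; the plates restrain it, putting the aluminium in compression and the steel in tension. With no external load the two internal forces are equal and opposite, magnitude P.
Compatibility of the two members (thermal + elastic change equal): (α₁ − α₂)ΔT = P·[1/(A₁E₁) + 1/(A₂E₂)].
|α₁ − α₂|·ΔT = 12.3×10⁻⁶ × 197 = 0.002423.
1/(A₁E₁) + 1/(A₂E₂) = 1/(325×69×10³) + 1/(1900×198×10³) = 4.725×10⁻⁸ N⁻¹.
P = 0.002423 / 4.725×10⁻⁸ = 51280 N = 51.28 kN.
σ_{aluminium} = P/A₁ = 51280/325 = 157.8 MPa, compressive.

σ ≈ 158 MPa (compressive)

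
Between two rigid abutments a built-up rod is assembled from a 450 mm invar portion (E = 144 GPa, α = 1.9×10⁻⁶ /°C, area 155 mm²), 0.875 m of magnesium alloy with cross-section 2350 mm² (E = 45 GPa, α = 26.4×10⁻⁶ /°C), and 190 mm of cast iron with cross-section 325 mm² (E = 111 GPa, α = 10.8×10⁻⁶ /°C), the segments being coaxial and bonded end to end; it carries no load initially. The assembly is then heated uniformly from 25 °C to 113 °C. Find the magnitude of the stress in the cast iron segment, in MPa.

With the walls removed the bar would change length by δ_free = Σ αᵢΔT Lᵢ = 1.9×10⁻⁶×88×450 + 26.4×10⁻⁶×88×875 + 10.8×10⁻⁶×88×190 = 2.289 mm.
The rigid supports impose zero overall length change; the single axial force P common to all segments must satisfy P Σ Lᵢ/(AᵢEᵢ) = δ_free.
The series flexibility is Σ Lᵢ/(AᵢEᵢ) = 450/(155×144×10³) + 875/(2350×45×10³) + 190/(325×111×10³) = 3.37×10⁻⁵ mm/N.
P = 2.289 / 3.37×10⁻⁵ = 67910 N = 67.91 kN, compressive.
σ_{cast iron} = P / A = 67910 / 325 = 208.9 MPa.

σ ≈ 209 MPa (compressive)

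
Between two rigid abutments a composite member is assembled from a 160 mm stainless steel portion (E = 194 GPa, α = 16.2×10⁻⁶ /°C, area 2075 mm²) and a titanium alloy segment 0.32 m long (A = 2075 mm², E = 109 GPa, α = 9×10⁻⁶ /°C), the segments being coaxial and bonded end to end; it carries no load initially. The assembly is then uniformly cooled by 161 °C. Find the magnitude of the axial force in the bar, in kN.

P ≈ 486 kN (tensile)

If the supports were absent, the total length change would be Σ αᵢΔT Lᵢ = 16.2×10⁻⁶×161×160 + 9×10⁻⁶×161×320 = 0.881 mm.
The walls prevent any net length change, so an axial force P (same in every segment) develops. Compatibility: P · Σ Lᵢ/(AᵢEᵢ) = δ_free.
Σ Lᵢ/(AᵢEᵢ) = 160/(2075×194×10³) + 320/(2075×109×10³) = 1.812×10⁻⁶ mm/N.
Hence P = δ_free / Σ(L/AE) = 0.881/1.812×10⁻⁶ = 486.1 kN (tensile).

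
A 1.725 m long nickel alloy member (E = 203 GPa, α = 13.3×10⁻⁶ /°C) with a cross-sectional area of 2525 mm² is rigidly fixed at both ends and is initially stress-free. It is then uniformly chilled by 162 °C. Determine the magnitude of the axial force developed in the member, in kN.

The ends cannot move, so σ = EαΔT = 203×10³ × 13.3×10⁻⁶ × 162 = 437.4 MPa.
Then P = σA = 437.4 × 2525 mm² = 1104 kN, tensile.

P ≈ 1100 kN (tensile)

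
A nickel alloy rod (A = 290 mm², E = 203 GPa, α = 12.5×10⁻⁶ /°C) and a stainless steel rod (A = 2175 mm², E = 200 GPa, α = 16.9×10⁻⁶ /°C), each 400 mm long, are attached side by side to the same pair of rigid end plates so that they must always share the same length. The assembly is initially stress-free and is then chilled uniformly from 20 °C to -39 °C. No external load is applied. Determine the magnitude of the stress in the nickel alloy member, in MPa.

Both members must finish at the same length. With the larger α, the stainless steel tends to over-contract; the plates restrain it, putting the stainless steel in tension and the nickel alloy in compression. With no external load the two internal forces are equal and opposite, magnitude P.
Compatibility of the two members (thermal + elastic change equal): (α₁ − α₂)ΔT = P·[1/(A₁E₁) + 1/(A₂E₂)].
|α₁ − α₂|·ΔT = 4.4×10⁻⁶ × 59 = 0.0002596.
1/(A₁E₁) + 1/(A₂E₂) = 1/(290×203×10³) + 1/(2175×200×10³) = 1.929×10⁻⁸ N⁻¹.
P = 0.0002596 / 1.929×10⁻⁸ = 13460 N = 13.46 kN.
σ_{nickel alloy} = P/A₁ = 13460/290 = 46.42 MPa, compressive.

σ ≈ 46.4 MPa (compressive)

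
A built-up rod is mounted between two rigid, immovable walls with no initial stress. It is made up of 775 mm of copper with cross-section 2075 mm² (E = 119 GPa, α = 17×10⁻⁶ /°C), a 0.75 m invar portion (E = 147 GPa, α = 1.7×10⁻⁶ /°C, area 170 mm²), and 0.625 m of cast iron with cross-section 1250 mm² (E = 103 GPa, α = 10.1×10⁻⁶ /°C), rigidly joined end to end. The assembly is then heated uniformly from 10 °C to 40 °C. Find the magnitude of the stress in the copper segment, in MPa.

Free thermal expansion of the whole bar: Σ αᵢΔT Lᵢ = 17×10⁻⁶×30×775 + 1.7×10⁻⁶×30×750 + 10.1×10⁻⁶×30×625 = 0.6229 mm.
Since the ends are fixed, an axial force P builds up, equal in every segment, with P · Σ Lᵢ/(AᵢEᵢ) = δ_free.
Σ Lᵢ/(AᵢEᵢ) = 775/(2075×119×10³) + 750/(170×147×10³) + 625/(1250×103×10³) = 3.8×10⁻⁵ mm/N.
Hence P = δ_free / Σ(L/AE) = 0.6229/3.8×10⁻⁵ = 16.39 kN (compressive).
σ_{copper} = P / A = 16390 / 2075 = 7.898 MPa.

σ ≈ 7.9 MPa (compressive)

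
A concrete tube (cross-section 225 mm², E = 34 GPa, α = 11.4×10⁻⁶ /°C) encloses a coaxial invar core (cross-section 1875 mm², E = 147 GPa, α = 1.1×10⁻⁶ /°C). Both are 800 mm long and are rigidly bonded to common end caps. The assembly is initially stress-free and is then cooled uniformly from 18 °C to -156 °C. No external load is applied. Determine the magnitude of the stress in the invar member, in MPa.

Equilibrium of a rigid end plate with no external load gives equal and opposite internal forces ±P in the two members. Since α_{concrete} > α_{invar}, cooling drives the concrete into tension and the invar into compression.
Setting the final lengths equal and cancelling L: (α₁ − α₂)ΔT = P/(A₁E₁) + P/(A₂E₂).
|α₁ − α₂|·ΔT = 10.3×10⁻⁶ × 174 = 0.001792.
1/(A₁E₁) + 1/(A₂E₂) = 1/(225×34×10³) + 1/(1875×147×10³) = 1.343×10⁻⁷ N⁻¹.
P = 0.001792 / 1.343×10⁻⁷ = 13340 N = 13.34 kN.
σ_{invar} = P/A₂ = 13340/1875 = 7.115 MPa, compressive.

σ ≈ 7.11 MPa (compressive)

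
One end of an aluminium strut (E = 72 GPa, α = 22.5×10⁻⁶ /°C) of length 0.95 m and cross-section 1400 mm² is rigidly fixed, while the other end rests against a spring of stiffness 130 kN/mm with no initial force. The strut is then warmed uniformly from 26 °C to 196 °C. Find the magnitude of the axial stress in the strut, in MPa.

σ ≈ 152 MPa (compressive)

The unrestrained thermal change is αΔT L = 22.5×10⁻⁶ × 170 × 950 = 3.634 mm.
With a force P in the spring, the elastic change of the strut is PL/(AE) and that of the spring is P/k; compatibility requires their sum to equal δ_free.
So P = δ_free / [L/(AE) + 1/k] = 3.634 / [ 950/(1400×72×10³) + 1/(130×10³) ].
P = 3.634 / 1.712×10⁻⁵ = 212300 N.
σ = P/A = 212300/1400 = 151.6 MPa.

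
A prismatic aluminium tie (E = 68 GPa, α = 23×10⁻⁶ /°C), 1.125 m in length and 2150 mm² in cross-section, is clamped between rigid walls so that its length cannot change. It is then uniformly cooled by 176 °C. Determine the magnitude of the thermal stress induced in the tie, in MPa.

σ ≈ 275 MPa (tensile)

Because both ends are immovable the net strain is zero, and the suppressed thermal strain is αΔT = 23×10⁻⁶ × 176 = 4048×10⁻⁶.
Hence σ = E·αΔT = 68×10³ × 4048×10⁻⁶ = 275.3 MPa, tensile.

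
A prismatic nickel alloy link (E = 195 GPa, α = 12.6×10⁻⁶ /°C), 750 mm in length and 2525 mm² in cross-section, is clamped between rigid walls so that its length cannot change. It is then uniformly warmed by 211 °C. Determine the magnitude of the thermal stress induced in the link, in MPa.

With length fixed, the mechanical strain must cancel the thermal strain αΔT = 12.6×10⁻⁶ × 211 = 2658.6×10⁻⁶.
The stress required to suppress this strain is σ = Eε = 195×10³ × 2658.6×10⁻⁶ = 518.4 MPa, compressive since the link is trying to expand.

σ ≈ 518 MPa (compressive)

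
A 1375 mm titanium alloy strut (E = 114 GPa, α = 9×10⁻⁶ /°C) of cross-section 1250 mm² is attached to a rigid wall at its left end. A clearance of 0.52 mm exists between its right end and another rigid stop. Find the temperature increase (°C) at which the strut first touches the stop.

The gap closes when αΔT L = 0.52 mm, since the strut is still unstressed at that instant.
So ΔT = g/(αL) = 0.52/(9×10⁻⁶ × 1375) = 42.02 °C.

ΔT ≈ 42 °C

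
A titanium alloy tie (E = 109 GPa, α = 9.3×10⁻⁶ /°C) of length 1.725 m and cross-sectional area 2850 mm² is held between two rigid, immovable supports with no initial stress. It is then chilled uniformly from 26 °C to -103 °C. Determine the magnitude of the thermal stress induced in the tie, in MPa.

σ ≈ 131 MPa (tensile)

The supports are rigid, so the total axial strain is zero. The restrained thermal strain is ε = αΔT = 9.3×10⁻⁶ × 129 = 1199.7×10⁻⁶.
Hence σ = E·αΔT = 109×10³ × 1199.7×10⁻⁶ = 130.8 MPa, tensile.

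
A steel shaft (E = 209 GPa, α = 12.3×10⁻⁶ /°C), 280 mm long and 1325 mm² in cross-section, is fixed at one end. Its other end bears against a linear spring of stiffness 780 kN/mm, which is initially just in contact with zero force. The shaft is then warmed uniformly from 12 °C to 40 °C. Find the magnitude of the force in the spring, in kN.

P ≈ 42.1 kN

Free thermal expansion: δ_free = αΔT L = 12.3×10⁻⁶ × 28 × 280 = 0.09643 mm.
With a force P in the spring, the elastic change of the shaft is PL/(AE) and that of the spring is P/k; compatibility requires their sum to equal δ_free.
P [ L/(AE) + 1/k ] = δ_free → P [ 280/(1325×209×10³) + 1/(780×10³) ] = 0.09643.
P = 0.09643 / 2.293×10⁻⁶ = 42050 N.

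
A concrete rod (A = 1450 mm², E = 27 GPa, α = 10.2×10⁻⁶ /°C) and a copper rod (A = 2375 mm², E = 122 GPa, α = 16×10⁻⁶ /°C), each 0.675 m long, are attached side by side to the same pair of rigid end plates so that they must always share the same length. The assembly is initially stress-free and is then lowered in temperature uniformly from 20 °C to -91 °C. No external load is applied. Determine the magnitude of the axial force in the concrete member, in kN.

Both members must finish at the same length. With the larger α, the copper tends to over-contract; the plates restrain it, putting the copper in tension and the concrete in compression. With no external load the two internal forces are equal and opposite, magnitude P.
Compatibility of the two members (thermal + elastic change equal): (α₁ − α₂)ΔT = P·[1/(A₁E₁) + 1/(A₂E₂)].
|α₁ − α₂|·ΔT = 5.8×10⁻⁶ × 111 = 0.0006438.
1/(A₁E₁) + 1/(A₂E₂) = 1/(1450×27×10³) + 1/(2375×122×10³) = 2.899×10⁻⁸ N⁻¹.
So P = 0.0006438 / 2.899×10⁻⁸ = 22.2 kN.

P ≈ 22.2 kN (compressive in the concrete)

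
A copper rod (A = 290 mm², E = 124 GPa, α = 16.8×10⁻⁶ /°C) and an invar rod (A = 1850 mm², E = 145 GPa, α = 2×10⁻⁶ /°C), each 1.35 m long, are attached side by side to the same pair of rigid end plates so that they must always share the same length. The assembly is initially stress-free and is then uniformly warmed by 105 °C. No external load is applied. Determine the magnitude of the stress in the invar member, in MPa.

The copper has the larger α, so on heating it would change length more than the invar if both were free. The rigid plates force a common final length, so the copper is put into compression and the invar into tension, with equal and opposite forces P (no external load).
Setting the final lengths equal and cancelling L: (α₁ − α₂)ΔT = P/(A₁E₁) + P/(A₂E₂).
|α₁ − α₂|·ΔT = 14.8×10⁻⁶ × 105 = 0.001554.
1/(A₁E₁) + 1/(A₂E₂) = 1/(290×124×10³) + 1/(1850×145×10³) = 3.154×10⁻⁸ N⁻¹.
So P = 0.001554 / 3.154×10⁻⁸ = 49.28 kN.
σ_{invar} = P/A₂ = 49280/1850 = 26.64 MPa, tensile.

σ ≈ 26.6 MPa (tensile)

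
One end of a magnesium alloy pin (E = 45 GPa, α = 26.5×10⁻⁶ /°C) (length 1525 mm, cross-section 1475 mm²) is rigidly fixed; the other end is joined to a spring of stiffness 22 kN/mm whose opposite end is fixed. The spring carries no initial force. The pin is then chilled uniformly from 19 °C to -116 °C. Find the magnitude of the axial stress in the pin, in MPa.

σ ≈ 54.1 MPa (tensile)

The unrestrained thermal change is αΔT L = 26.5×10⁻⁶ × 135 × 1525 = 5.456 mm.
Let P be the tensile force in the spring. The pin extends elastically by PL/(AE) and the spring stretches by P/k; together these equal δ_free.
P [ L/(AE) + 1/k ] = δ_free → P [ 1525/(1475×45×10³) + 1/(22×10³) ] = 5.456.
P = 5.456 / 6.843×10⁻⁵ = 79730 N.
σ = P/A = 79730/1475 = 54.05 MPa.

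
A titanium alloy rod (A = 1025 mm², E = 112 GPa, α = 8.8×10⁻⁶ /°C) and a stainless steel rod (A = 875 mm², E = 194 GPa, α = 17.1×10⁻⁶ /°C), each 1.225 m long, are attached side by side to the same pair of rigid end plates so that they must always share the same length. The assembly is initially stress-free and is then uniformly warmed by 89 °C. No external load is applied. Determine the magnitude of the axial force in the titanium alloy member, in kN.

Equilibrium of a rigid end plate with no external load gives equal and opposite internal forces ±P in the two members. Since α_{stainless steel} > α_{titanium alloy}, heating drives the stainless steel into compression and the titanium alloy into tension.
Setting the final lengths equal and cancelling L: (α₁ − α₂)ΔT = P/(A₁E₁) + P/(A₂E₂).
|α₁ − α₂|·ΔT = 8.3×10⁻⁶ × 89 = 0.0007387.
1/(A₁E₁) + 1/(A₂E₂) = 1/(1025×112×10³) + 1/(875×194×10³) = 1.46×10⁻⁸ N⁻¹.
P = 0.0007387 / 1.46×10⁻⁸ = 50590 N = 50.59 kN.

P ≈ 50.6 kN (tensile in the titanium alloy)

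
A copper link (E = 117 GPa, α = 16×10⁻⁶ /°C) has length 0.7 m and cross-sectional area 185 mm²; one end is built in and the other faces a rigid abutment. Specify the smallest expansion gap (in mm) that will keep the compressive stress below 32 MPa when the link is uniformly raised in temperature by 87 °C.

With no wall the link would lengthen by αΔT L = 16×10⁻⁶ × 87 × 700 = 0.9744 mm.
At the allowable stress the elastic shortening the wall may impose is σL/E = 32 × 700 / (117×10³) = 0.1915 mm.
So the gap has to take up the difference, g_min = δ_free − σL/E = 0.9744 − 0.1915 = 0.7829 mm.

g ≈ 0.783 mm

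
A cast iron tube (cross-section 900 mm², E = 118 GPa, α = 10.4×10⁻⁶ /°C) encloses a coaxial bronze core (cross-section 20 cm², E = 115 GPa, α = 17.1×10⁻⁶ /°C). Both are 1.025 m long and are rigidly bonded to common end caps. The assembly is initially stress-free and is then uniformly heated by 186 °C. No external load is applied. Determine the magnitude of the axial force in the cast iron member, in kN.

P ≈ 90.5 kN (tensile in the cast iron)

Both members must finish at the same length. With the larger α, the bronze tends to over-expand; the plates restrain it, putting the bronze in compression and the cast iron in tension. With no external load the two internal forces are equal and opposite, magnitude P.
Setting the final lengths equal and cancelling L: (α₁ − α₂)ΔT = P/(A₁E₁) + P/(A₂E₂).
|α₁ − α₂|·ΔT = 6.7×10⁻⁶ × 186 = 0.001246.
1/(A₁E₁) + 1/(A₂E₂) = 1/(900×118×10³) + 1/(2000×115×10³) = 1.376×10⁻⁸ N⁻¹.
So P = 0.001246 / 1.376×10⁻⁸ = 90.54 kN.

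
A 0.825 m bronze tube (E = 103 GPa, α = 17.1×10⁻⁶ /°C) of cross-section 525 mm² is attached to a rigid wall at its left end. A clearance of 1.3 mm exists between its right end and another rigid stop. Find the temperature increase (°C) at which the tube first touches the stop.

Contact occurs when the free expansion equals the gap: αΔT L = 1.3 mm.
ΔT = 1.3 / (17.1×10⁻⁶ × 825) = 92.15 °C.

ΔT ≈ 92.1 °C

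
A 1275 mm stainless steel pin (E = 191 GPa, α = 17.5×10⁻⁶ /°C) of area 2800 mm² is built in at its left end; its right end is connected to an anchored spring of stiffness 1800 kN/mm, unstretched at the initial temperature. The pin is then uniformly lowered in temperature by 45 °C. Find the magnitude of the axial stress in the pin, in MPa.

If the spring were absent the pin would shorten by αΔT L = 17.5×10⁻⁶ × 45 × 1275 = 1.004 mm.
Let P be the tensile force in the spring. The pin extends elastically by PL/(AE) and the spring stretches by P/k; together these equal δ_free.
So P = δ_free / [L/(AE) + 1/k] = 1.004 / [ 1275/(2800×191×10³) + 1/(1800×10³) ].
P = 1.004 / 2.94×10⁻⁶ = 341600 N.
σ = P/A = 341600/2800 = 122 MPa.

σ ≈ 122 MPa (tensile)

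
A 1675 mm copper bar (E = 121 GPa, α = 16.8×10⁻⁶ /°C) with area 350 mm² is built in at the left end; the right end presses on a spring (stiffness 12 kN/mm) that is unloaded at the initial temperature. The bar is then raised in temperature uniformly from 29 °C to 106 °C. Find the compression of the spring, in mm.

δ ≈ 1.47 mm

The unrestrained thermal change is αΔT L = 16.8×10⁻⁶ × 77 × 1675 = 2.167 mm.
With a force P in the spring, the elastic change of the bar is PL/(AE) and that of the spring is P/k; compatibility requires their sum to equal δ_free.
So P = δ_free / [L/(AE) + 1/k] = 2.167 / [ 1675/(350×121×10³) + 1/(12×10³) ].
P = 2.167 / 0.0001229 = 17630 N.
Spring compression = P/k = 17630/(12×10³) = 1.469 mm.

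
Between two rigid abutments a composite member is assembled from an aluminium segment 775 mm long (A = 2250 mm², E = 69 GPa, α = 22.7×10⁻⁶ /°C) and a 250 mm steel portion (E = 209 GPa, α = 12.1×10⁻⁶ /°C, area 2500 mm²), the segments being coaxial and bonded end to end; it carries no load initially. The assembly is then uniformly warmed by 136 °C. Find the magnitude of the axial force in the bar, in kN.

With the walls removed the bar would change length by δ_free = Σ αᵢΔT Lᵢ = 22.7×10⁻⁶×136×775 + 12.1×10⁻⁶×136×250 = 2.804 mm.
The walls prevent any net length change, so an axial force P (same in every segment) develops. Compatibility: P · Σ Lᵢ/(AᵢEᵢ) = δ_free.
The series flexibility is Σ Lᵢ/(AᵢEᵢ) = 775/(2250×69×10³) + 250/(2500×209×10³) = 5.47×10⁻⁶ mm/N.
P = 2.804 / 5.47×10⁻⁶ = 512600 N = 512.6 kN, compressive.

P ≈ 513 kN (compressive)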